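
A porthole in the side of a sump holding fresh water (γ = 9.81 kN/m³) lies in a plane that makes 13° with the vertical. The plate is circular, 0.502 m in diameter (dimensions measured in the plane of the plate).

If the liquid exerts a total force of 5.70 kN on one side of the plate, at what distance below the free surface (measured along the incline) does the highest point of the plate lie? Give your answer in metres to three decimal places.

y_top ≈ 2.762 m

γ = 9.81 kN/m³.
A = π(0.251)² = 0.197923 m².
From F = γ·h_c·A, the centroid depth is h_c = 5.70/(9.81 × 0.197923) = 2.93569 m.
The plate makes 13° with the vertical, i.e. θ = 90° − 13° = 77° to the horizontal. Measuring y along the incline from the free-surface line, vertical depth h = y·sinθ with sinθ = 0.974370.
Along the incline, y_c = h_c/sinθ = 2.93569/0.974370 = 3.01291 m.
The centroid is at the centre, 0.251 m below the top of the plate, so the highest point sits at y_top = 3.01291 − 0.251 = 2.76191 m along the incline.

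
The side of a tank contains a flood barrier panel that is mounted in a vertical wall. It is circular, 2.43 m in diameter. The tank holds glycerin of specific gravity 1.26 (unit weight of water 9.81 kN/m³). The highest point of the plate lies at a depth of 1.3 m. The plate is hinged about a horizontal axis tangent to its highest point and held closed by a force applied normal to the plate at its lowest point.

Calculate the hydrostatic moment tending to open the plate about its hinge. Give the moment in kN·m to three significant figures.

γ = 1.26 × 9.81 = 12.3606 kN/m³.
The centroid is at the centre, 1.215 m below the top of the plate, so the centroid depth is h_c = 1.3 + 1.215 = 2.515 m.
A = π(1.215)² = 4.6377 m².
Resultant F = γ·h_c·A = 12.3606 × 2.515 × 4.6377 = 144.172 kN.
I_c = πr⁴/4 = π × 1.215⁴/4 = 1.71157 m⁴.
Centre of pressure: y_p = y_c + I_c/(y_c·A) = 2.515 + 1.71157/(2.515 × 4.6377) = 2.515 + 0.146742 = 2.66174 m along the plane.
The resultant acts 1.215 + 0.146742 = 1.36174 m (along the plate) below the hinge at the top edge, so the moment about the hinge is M = F × 1.36174 = 144.172 × 1.36174 = 196.325 kN·m.

M ≈ 196 kN·m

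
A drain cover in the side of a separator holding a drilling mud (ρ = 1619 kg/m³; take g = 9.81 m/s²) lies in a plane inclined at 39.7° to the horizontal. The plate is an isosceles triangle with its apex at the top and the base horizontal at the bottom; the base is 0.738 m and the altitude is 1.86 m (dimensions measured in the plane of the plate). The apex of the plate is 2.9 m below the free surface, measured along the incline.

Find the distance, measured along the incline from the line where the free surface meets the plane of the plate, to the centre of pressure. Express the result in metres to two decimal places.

γ = ρg = 1619 × 9.81 / 1000 = 15.88239 kN/m³.
Let θ = 39.7° be the plate's angle to the horizontal; measure y along the incline from where the plane meets the free surface. Vertical depth h = y·sinθ with sinθ = 0.638768.
With the apex up, the centroid sits 2h/3 = 2 × 1.86/3 = 1.24 m below the apex, so y_c = 2.9 + 1.24 = 4.14 m and h_c = 4.14 × 0.638768 = 2.6445 m.
A = ½ × 0.738 × 1.86 = 0.68634 m².
Resultant F = γ·h_c·A = 15.88239 × 2.6445 × 0.68634 = 28.827 kN.
I_c = b·h³/36 = 0.738 × 1.86³/36 = 0.131915 m⁴.
Centre of pressure: y_p = y_c + I_c/(y_c·A) = 4.14 + 0.131915/(4.14 × 0.68634) = 4.14 + 0.0464253 = 4.18643 m along the plane.

y_p = 4.19 m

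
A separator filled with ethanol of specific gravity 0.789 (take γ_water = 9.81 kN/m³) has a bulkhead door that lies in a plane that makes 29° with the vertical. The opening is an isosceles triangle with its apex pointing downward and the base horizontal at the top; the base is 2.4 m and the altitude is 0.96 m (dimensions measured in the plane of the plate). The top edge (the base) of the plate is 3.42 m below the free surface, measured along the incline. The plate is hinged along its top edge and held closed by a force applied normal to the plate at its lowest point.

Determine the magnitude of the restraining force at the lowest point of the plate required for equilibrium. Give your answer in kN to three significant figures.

P ≈ 10.1 kN

γ = 0.789 × 9.81 = 7.74009 kN/m³.
The plate makes 29° with the vertical, i.e. θ = 90° − 29° = 61° to the horizontal. Measuring y along the incline from the free-surface line, vertical depth h = y·sinθ with sinθ = 0.874620.
With the apex down, the centroid sits h/3 = 0.96/3 = 0.32 m below the base (the top edge), so y_c = 3.42 + 0.32 = 3.74 m and h_c = 3.74 × 0.874620 = 3.27108 m.
A = ½ × 2.4 × 0.96 = 1.152 m².
Resultant F = γ·h_c·A = 7.74009 × 3.27108 × 1.152 = 29.1669 kN.
I_c = b·h³/36 = 2.4 × 0.96³/36 = 0.0589824 m⁴.
Centre of pressure: y_p = y_c + I_c/(y_c·A) = 3.74 + 0.0589824/(3.74 × 1.152) = 3.74 + 0.0136898 = 3.75369 m along the plane.
The resultant acts 0.32 + 0.0136898 = 0.33369 m (along the plate) below the hinge at the top edge, so the moment about the hinge is M = F × 0.33369 = 29.1669 × 0.33369 = 9.7327 kN·m.
A normal force at the bottom, 0.96 m from the hinge, must supply this moment: P = 9.7327/0.96 = 10.1382 kN.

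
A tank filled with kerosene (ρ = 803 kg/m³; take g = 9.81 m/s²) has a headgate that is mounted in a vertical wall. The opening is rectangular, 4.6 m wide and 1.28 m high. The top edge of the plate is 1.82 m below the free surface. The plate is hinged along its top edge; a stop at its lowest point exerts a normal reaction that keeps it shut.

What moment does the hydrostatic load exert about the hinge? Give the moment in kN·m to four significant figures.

M ≈ 79.36 kN·m

γ = ρg = 803 × 9.81 / 1000 = 7.87743 kN/m³.
The centroid lies 1.28/2 = 0.64 m below the top edge, so the centroid depth is h_c = 1.82 + 0.64 = 2.46 m.
A = 4.6 × 1.28 = 5.888 m².
Resultant F = γ·h_c·A = 7.87743 × 2.46 × 5.888 = 114.1 kN.
I_c = b·h³/12 = 4.6 × 1.28³/12 = 0.803908 m⁴.
Centre of pressure: y_p = y_c + I_c/(y_c·A) = 2.46 + 0.803908/(2.46 × 5.888) = 2.46 + 0.0555013 = 2.5155 m along the plane.
The resultant acts 0.64 + 0.0555013 = 0.695501 m (along the plate) below the hinge at the top edge, so the moment about the hinge is M = F × 0.695501 = 114.1 × 0.695501 = 79.3567 kN·m.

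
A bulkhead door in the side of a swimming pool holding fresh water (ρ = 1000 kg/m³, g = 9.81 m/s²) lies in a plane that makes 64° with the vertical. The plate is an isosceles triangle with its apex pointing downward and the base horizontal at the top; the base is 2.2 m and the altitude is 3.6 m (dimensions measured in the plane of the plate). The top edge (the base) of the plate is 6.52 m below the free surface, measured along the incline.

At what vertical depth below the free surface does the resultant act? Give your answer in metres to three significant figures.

h_p = 3.43 m

γ = ρg = 1000 × 9.81 = 9810 N/m³ = 9.81 kN/m³.
The plate makes 64° with the vertical, i.e. θ = 90° − 64° = 26° to the horizontal. Measuring y along the incline from the free-surface line, vertical depth h = y·sinθ with sinθ = 0.438371.
With the apex down, the centroid sits h/3 = 3.6/3 = 1.2 m below the base (the top edge), so y_c = 6.52 + 1.2 = 7.72 m and h_c = 7.72 × 0.438371 = 3.38422 m.
A = ½ × 2.2 × 3.6 = 3.96 m².
Resultant F = γ·h_c·A = 9.81 × 3.38422 × 3.96 = 131.469 kN.
I_c = b·h³/36 = 2.2 × 3.6³/36 = 2.8512 m⁴.
Centre of pressure: y_p = y_c + I_c/(y_c·A) = 7.72 + 2.8512/(7.72 × 3.96) = 7.72 + 0.0932642 = 7.81326 m along the plane.
Vertically, h_p = y_p·sinθ = 7.81326 × 0.438371 = 3.42511 m.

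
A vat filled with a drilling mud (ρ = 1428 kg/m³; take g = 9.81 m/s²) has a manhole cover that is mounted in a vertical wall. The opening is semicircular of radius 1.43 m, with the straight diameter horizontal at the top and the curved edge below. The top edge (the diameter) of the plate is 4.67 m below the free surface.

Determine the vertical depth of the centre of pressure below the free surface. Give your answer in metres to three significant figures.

γ = ρg = 1428 × 9.81 / 1000 = 14.00868 kN/m³.
The centroid of a semicircle lies 4r/(3π) = 0.606911 m from the diameter, here below the top edge, so the centroid depth is h_c = 4.67 + 0.606911 = 5.27691 m.
A = πr²/2 = π × 1.43²/2 = 3.21212 m².
Resultant F = γ·h_c·A = 14.00868 × 5.27691 × 3.21212 = 237.448 kN.
I_c = (π/8 − 8/(9π))·r⁴ = 0.109757 × 1.43⁴ = 0.458962 m⁴.
Centre of pressure: y_p = y_c + I_c/(y_c·A) = 5.27691 + 0.458962/(5.27691 × 3.21212) = 5.27691 + 0.0270773 = 5.30399 m along the plane.

h_p = 5.30 m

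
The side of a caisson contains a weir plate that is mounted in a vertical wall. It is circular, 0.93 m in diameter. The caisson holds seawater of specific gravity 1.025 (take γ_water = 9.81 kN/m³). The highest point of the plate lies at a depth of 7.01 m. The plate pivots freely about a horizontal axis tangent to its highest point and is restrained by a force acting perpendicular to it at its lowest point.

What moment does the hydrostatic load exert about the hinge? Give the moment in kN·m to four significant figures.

γ = 1.025 × 9.81 = 10.05525 kN/m³.
The centroid is at the centre, 0.465 m below the top of the plate, so the centroid depth is h_c = 7.01 + 0.465 = 7.475 m.
A = π(0.465)² = 0.679291 m².
Resultant F = γ·h_c·A = 10.05525 × 7.475 × 0.679291 = 51.0575 kN.
I_c = πr⁴/4 = π × 0.465⁴/4 = 0.0367199 m⁴.
Centre of pressure: y_p = y_c + I_c/(y_c·A) = 7.475 + 0.0367199/(7.475 × 0.679291) = 7.475 + 0.0072316 = 7.48223 m along the plane.
The resultant acts 0.465 + 0.0072316 = 0.472232 m (along the plate) below the hinge at the top edge, so the moment about the hinge is M = F × 0.472232 = 51.0575 × 0.472232 = 24.111 kN·m.

M ≈ 24.11 kN·m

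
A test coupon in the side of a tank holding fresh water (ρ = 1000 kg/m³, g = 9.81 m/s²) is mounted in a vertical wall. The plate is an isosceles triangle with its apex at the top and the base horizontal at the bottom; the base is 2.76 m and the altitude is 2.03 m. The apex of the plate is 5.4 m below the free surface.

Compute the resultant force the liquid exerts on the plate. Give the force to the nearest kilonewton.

F ≈ 186 kN

γ = ρg = 1000 × 9.81 = 9810 N/m³ = 9.81 kN/m³.
With the apex up, the centroid sits 2h/3 = 2 × 2.03/3 = 1.35333 m below the apex, so the centroid depth is h_c = 5.4 + 1.35333 = 6.75333 m.
A = ½ × 2.76 × 2.03 = 2.8014 m².
Resultant F = γ·h_c·A = 9.81 × 6.75333 × 2.8014 = 185.593 kN.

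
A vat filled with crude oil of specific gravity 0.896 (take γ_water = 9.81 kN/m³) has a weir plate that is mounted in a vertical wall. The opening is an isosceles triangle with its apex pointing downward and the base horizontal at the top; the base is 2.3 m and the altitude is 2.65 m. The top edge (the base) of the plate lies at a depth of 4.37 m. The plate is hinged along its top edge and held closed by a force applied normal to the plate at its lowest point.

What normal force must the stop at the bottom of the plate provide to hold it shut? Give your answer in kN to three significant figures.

γ = 0.896 × 9.81 = 8.78976 kN/m³.
With the apex down, the centroid sits h/3 = 2.65/3 = 0.883333 m below the base (the top edge), so the centroid depth is h_c = 4.37 + 0.883333 = 5.25333 m.
A = ½ × 2.3 × 2.65 = 3.0475 m².
Resultant F = γ·h_c·A = 8.78976 × 5.25333 × 3.0475 = 140.72 kN.
I_c = b·h³/36 = 2.3 × 2.65³/36 = 1.18895 m⁴.
Centre of pressure: y_p = y_c + I_c/(y_c·A) = 5.25333 + 1.18895/(5.25333 × 3.0475) = 5.25333 + 0.0742652 = 5.3276 m along the plane.
The resultant acts 0.883333 + 0.0742652 = 0.957598 m (along the plate) below the hinge at the top edge, so the moment about the hinge is M = F × 0.957598 = 140.72 × 0.957598 = 134.753 kN·m.
A normal force at the bottom, 2.65 m from the hinge, must supply this moment: P = 134.753/2.65 = 50.8502 kN.

P ≈ 50.9 kN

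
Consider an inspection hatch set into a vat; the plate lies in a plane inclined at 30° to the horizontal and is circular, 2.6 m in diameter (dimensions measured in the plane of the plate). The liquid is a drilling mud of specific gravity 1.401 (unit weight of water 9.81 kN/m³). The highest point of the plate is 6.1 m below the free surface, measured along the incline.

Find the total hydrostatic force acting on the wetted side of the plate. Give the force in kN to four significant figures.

γ = 1.401 × 9.81 = 13.74381 kN/m³.
Let θ = 30° be the plate's angle to the horizontal; measure y along the incline from where the plane meets the free surface. Vertical depth h = y·sinθ with sinθ = 0.500000.
The centroid is at the centre, 1.3 m below the top of the plate, so y_c = 6.1 + 1.3 = 7.4 m and h_c = 7.4 × 0.500000 = 3.7 m.
A = π(1.3)² = 5.30929 m².
Resultant F = γ·h_c·A = 13.74381 × 3.7 × 5.30929 = 269.989 kN.

F ≈ 270.0 kN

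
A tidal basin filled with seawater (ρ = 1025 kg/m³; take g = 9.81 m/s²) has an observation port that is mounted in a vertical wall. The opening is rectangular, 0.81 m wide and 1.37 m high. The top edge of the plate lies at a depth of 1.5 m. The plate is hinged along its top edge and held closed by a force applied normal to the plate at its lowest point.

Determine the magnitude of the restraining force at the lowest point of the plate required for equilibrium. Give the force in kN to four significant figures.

P ≈ 13.46 kN

γ = ρg = 1025 × 9.81 / 1000 = 10.05525 kN/m³.
The centroid lies 1.37/2 = 0.685 m below the top edge, so the centroid depth is h_c = 1.5 + 0.685 = 2.185 m.
A = 0.81 × 1.37 = 1.1097 m².
Resultant F = γ·h_c·A = 10.05525 × 2.185 × 1.1097 = 24.3809 kN.
I_c = b·h³/12 = 0.81 × 1.37³/12 = 0.173566 m⁴.
Centre of pressure: y_p = y_c + I_c/(y_c·A) = 2.185 + 0.173566/(2.185 × 1.1097) = 2.185 + 0.0715826 = 2.25658 m along the plane.
The resultant acts 0.685 + 0.0715826 = 0.756583 m (along the plate) below the hinge at the top edge, so the moment about the hinge is M = F × 0.756583 = 24.3809 × 0.756583 = 18.4462 kN·m.
A normal force at the bottom, 1.37 m from the hinge, must supply this moment: P = 18.4462/1.37 = 13.4644 kN.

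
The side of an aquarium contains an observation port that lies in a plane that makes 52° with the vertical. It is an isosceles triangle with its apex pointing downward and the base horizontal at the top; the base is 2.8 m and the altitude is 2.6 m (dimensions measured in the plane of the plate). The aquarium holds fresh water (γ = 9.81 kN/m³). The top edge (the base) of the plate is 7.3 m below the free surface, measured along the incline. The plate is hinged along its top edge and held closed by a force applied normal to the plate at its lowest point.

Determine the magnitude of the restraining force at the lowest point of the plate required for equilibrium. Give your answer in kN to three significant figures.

γ = 9.81 kN/m³.
The plate makes 52° with the vertical, i.e. θ = 90° − 52° = 38° to the horizontal. Measuring y along the incline from the free-surface line, vertical depth h = y·sinθ with sinθ = 0.615661.
With the apex down, the centroid sits h/3 = 2.6/3 = 0.866667 m below the base (the top edge), so y_c = 7.3 + 0.866667 = 8.16667 m and h_c = 8.16667 × 0.615661 = 5.0279 m.
A = ½ × 2.8 × 2.6 = 3.64 m².
Resultant F = γ·h_c·A = 9.81 × 5.0279 × 3.64 = 179.538 kN.
I_c = b·h³/36 = 2.8 × 2.6³/36 = 1.36702 m⁴.
Centre of pressure: y_p = y_c + I_c/(y_c·A) = 8.16667 + 1.36702/(8.16667 × 3.64) = 8.16667 + 0.0459863 = 8.21266 m along the plane.
The resultant acts 0.866667 + 0.0459863 = 0.912653 m (along the plate) below the hinge at the top edge, so the moment about the hinge is M = F × 0.912653 = 179.538 × 0.912653 = 163.856 kN·m.
A normal force at the bottom, 2.6 m from the hinge, must supply this moment: P = 163.856/2.6 = 63.0215 kN.

P ≈ 63.0 kN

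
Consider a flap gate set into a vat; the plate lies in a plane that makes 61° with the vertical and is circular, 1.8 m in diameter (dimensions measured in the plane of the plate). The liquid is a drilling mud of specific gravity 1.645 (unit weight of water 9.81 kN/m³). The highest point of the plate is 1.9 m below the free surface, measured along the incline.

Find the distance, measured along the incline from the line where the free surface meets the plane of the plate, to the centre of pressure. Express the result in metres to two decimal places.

y_p = 2.87 m

γ = 1.645 × 9.81 = 16.13745 kN/m³.
The plate makes 61° with the vertical, i.e. θ = 90° − 61° = 29° to the horizontal. Measuring y along the incline from the free-surface line, vertical depth h = y·sinθ with sinθ = 0.484810.
The centroid is at the centre, 0.9 m below the top of the plate, so y_c = 1.9 + 0.9 = 2.8 m and h_c = 2.8 × 0.484810 = 1.35747 m.
A = π(0.9)² = 2.54469 m².
Resultant F = γ·h_c·A = 16.13745 × 1.35747 × 2.54469 = 55.7442 kN.
I_c = πr⁴/4 = π × 0.9⁴/4 = 0.5153 m⁴.
Centre of pressure: y_p = y_c + I_c/(y_c·A) = 2.8 + 0.5153/(2.8 × 2.54469) = 2.8 + 0.0723215 = 2.87232 m along the plane.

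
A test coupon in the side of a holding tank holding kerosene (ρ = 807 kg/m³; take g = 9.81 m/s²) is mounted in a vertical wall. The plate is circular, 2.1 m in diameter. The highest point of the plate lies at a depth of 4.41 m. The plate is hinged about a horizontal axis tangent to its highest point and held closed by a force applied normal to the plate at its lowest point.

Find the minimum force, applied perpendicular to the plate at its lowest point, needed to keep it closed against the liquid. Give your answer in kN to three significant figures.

P ≈ 78.5 kN

γ = ρg = 807 × 9.81 / 1000 = 7.91667 kN/m³.
The centroid is at the centre, 1.05 m below the top of the plate, so the centroid depth is h_c = 4.41 + 1.05 = 5.46 m.
A = π(1.05)² = 3.46361 m².
Resultant F = γ·h_c·A = 7.91667 × 5.46 × 3.46361 = 149.715 kN.
I_c = πr⁴/4 = π × 1.05⁴/4 = 0.954656 m⁴.
Centre of pressure: y_p = y_c + I_c/(y_c·A) = 5.46 + 0.954656/(5.46 × 3.46361) = 5.46 + 0.0504807 = 5.51048 m along the plane.
The resultant acts 1.05 + 0.0504807 = 1.10048 m (along the plate) below the hinge at the top edge, so the moment about the hinge is M = F × 1.10048 = 149.715 × 1.10048 = 164.758 kN·m.
A normal force at the bottom, 2.1 m from the hinge, must supply this moment: P = 164.758/2.1 = 78.4562 kN.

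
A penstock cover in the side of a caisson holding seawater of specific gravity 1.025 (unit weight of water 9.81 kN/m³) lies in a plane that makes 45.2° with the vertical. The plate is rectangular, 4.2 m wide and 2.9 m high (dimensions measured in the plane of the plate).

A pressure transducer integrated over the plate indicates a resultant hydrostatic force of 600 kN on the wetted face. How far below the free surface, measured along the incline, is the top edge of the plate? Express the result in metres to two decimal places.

y_top ≈ 5.50 m

γ = 1.025 × 9.81 = 10.05525 kN/m³.
A = 4.2 × 2.9 = 12.18 m².
From F = γ·h_c·A, the centroid depth is h_c = 600/(10.05525 × 12.18) = 4.89904 m.
The plate makes 45.2° with the vertical, i.e. θ = 90° − 45.2° = 44.8° to the horizontal. Measuring y along the incline from the free-surface line, vertical depth h = y·sinθ with sinθ = 0.704634.
Along the incline, y_c = h_c/sinθ = 4.89904/0.704634 = 6.9526 m.
The centroid lies 2.9/2 = 1.45 m below the top edge, so the top edge sits at y_top = 6.9526 − 1.45 = 5.5026 m along the incline.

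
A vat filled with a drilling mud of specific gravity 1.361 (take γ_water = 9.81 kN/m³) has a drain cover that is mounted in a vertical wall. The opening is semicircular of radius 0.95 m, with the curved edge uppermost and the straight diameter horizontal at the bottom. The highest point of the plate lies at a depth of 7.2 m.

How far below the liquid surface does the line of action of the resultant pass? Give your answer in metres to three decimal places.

γ = 1.361 × 9.81 = 13.35141 kN/m³.
The centroid lies 4r/(3π) = 0.403193 m above the diameter, so r − 4r/(3π) = 0.95 − 0.403193 = 0.546807 m below the topmost point, so the centroid depth is h_c = 7.2 + 0.546807 = 7.74681 m.
A = πr²/2 = π × 0.95²/2 = 1.41764 m².
Resultant F = γ·h_c·A = 13.35141 × 7.74681 × 1.41764 = 146.628 kN.
I_c = (π/8 − 8/(9π))·r⁴ = 0.109757 × 0.95⁴ = 0.0893978 m⁴.
Centre of pressure: y_p = y_c + I_c/(y_c·A) = 7.74681 + 0.0893978/(7.74681 × 1.41764) = 7.74681 + 0.00814025 = 7.75495 m along the plane.

h_p = 7.755 m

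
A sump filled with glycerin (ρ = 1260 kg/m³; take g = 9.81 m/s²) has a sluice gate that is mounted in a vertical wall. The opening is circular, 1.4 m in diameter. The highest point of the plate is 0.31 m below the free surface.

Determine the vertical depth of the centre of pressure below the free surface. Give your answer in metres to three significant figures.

h_p = 1.13 m

γ = ρg = 1260 × 9.81 / 1000 = 12.3606 kN/m³.
The centroid is at the centre, 0.7 m below the top of the plate, so the centroid depth is h_c = 0.31 + 0.7 = 1.01 m.
A = π(0.7)² = 1.53938 m².
Resultant F = γ·h_c·A = 12.3606 × 1.01 × 1.53938 = 19.2179 kN.
I_c = πr⁴/4 = π × 0.7⁴/4 = 0.188574 m⁴.
Centre of pressure: y_p = y_c + I_c/(y_c·A) = 1.01 + 0.188574/(1.01 × 1.53938) = 1.01 + 0.121287 = 1.13129 m along the plane.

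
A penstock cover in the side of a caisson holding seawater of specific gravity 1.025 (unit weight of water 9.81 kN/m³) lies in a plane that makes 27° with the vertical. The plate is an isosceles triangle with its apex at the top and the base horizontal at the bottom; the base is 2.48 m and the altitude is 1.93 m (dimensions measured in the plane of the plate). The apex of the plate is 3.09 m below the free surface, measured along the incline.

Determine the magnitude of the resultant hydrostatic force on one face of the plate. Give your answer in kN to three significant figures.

F ≈ 93.8 kN

γ = 1.025 × 9.81 = 10.05525 kN/m³.
The plate makes 27° with the vertical, i.e. θ = 90° − 27° = 63° to the horizontal. Measuring y along the incline from the free-surface line, vertical depth h = y·sinθ with sinθ = 0.891007.
With the apex up, the centroid sits 2h/3 = 2 × 1.93/3 = 1.28667 m below the apex, so y_c = 3.09 + 1.28667 = 4.37667 m and h_c = 4.37667 × 0.891007 = 3.89964 m.
A = ½ × 2.48 × 1.93 = 2.3932 m².
Resultant F = γ·h_c·A = 10.05525 × 3.89964 × 2.3932 = 93.8418 kN.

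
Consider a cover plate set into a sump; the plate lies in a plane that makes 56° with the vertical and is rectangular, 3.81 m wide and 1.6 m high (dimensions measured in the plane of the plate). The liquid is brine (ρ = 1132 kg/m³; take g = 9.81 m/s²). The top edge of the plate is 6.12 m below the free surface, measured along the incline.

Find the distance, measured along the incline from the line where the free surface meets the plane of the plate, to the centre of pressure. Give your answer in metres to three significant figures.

y_p = 6.95 m

γ = ρg = 1132 × 9.81 / 1000 = 11.10492 kN/m³.
The plate makes 56° with the vertical, i.e. θ = 90° − 56° = 34° to the horizontal. Measuring y along the incline from the free-surface line, vertical depth h = y·sinθ with sinθ = 0.559193.
The centroid lies 1.6/2 = 0.8 m below the top edge, so y_c = 6.12 + 0.8 = 6.92 m and h_c = 6.92 × 0.559193 = 3.86962 m.
A = 3.81 × 1.6 = 6.096 m².
Resultant F = γ·h_c·A = 11.10492 × 3.86962 × 6.096 = 261.956 kN.
I_c = b·h³/12 = 3.81 × 1.6³/12 = 1.30048 m⁴.
Centre of pressure: y_p = y_c + I_c/(y_c·A) = 6.92 + 1.30048/(6.92 × 6.096) = 6.92 + 0.0308285 = 6.95083 m along the plane.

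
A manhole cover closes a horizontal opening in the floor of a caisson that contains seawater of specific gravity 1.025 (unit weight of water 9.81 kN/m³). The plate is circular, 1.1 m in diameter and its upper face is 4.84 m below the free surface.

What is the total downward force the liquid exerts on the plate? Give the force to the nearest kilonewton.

γ = 1.025 × 9.81 = 10.05525 kN/m³.
The plate is horizontal, so pressure is uniform at p = γ·h = 10.05525 × 4.84 = 48.6674 kN/m².
A = π(0.55)² = 0.950332 m².
F = p·A = 48.6674 × 0.950332 = 46.2502 kN.

F ≈ 46 kN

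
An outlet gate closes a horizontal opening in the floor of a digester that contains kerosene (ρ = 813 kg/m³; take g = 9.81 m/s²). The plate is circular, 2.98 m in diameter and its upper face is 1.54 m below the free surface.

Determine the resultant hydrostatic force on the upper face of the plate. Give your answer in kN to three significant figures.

F ≈ 85.7 kN

γ = ρg = 813 × 9.81 / 1000 = 7.97553 kN/m³.
The plate is horizontal, so pressure is uniform at p = γ·h = 7.97553 × 1.54 = 12.2823 kN/m².
A = π(1.49)² = 6.97465 m².
F = p·A = 12.2823 × 6.97465 = 85.6647 kN.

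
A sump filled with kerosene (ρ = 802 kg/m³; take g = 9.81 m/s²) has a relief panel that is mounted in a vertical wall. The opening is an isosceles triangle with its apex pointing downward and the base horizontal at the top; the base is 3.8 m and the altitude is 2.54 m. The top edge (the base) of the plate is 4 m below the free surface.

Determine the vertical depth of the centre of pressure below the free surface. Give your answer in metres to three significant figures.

h_p = 4.92 m

γ = ρg = 802 × 9.81 / 1000 = 7.86762 kN/m³.
With the apex down, the centroid sits h/3 = 2.54/3 = 0.846667 m below the base (the top edge), so the centroid depth is h_c = 4 + 0.846667 = 4.84667 m.
A = ½ × 3.8 × 2.54 = 4.826 m².
Resultant F = γ·h_c·A = 7.86762 × 4.84667 × 4.826 = 184.024 kN.
I_c = b·h³/36 = 3.8 × 2.54³/36 = 1.72975 m⁴.
Centre of pressure: y_p = y_c + I_c/(y_c·A) = 4.84667 + 1.72975/(4.84667 × 4.826) = 4.84667 + 0.0739525 = 4.92062 m along the plane.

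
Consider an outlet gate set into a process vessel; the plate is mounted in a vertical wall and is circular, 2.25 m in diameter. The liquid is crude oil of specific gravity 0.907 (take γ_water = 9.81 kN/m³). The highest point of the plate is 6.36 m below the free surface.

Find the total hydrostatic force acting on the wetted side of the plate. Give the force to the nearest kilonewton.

F ≈ 265 kN

γ = 0.907 × 9.81 = 8.89767 kN/m³.
The centroid is at the centre, 1.125 m below the top of the plate, so the centroid depth is h_c = 6.36 + 1.125 = 7.485 m.
A = π(1.125)² = 3.97608 m².
Resultant F = γ·h_c·A = 8.89767 × 7.485 × 3.97608 = 264.803 kN.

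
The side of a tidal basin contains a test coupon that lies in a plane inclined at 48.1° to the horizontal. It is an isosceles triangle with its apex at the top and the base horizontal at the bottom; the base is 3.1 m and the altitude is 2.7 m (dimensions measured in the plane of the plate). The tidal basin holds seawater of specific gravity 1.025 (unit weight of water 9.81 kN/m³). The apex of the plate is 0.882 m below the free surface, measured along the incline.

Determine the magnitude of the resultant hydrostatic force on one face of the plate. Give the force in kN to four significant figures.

γ = 1.025 × 9.81 = 10.05525 kN/m³.
Let θ = 48.1° be the plate's angle to the horizontal; measure y along the incline from where the plane meets the free surface. Vertical depth h = y·sinθ with sinθ = 0.744312.
With the apex up, the centroid sits 2h/3 = 2 × 2.7/3 = 1.8 m below the apex, so y_c = 0.882 + 1.8 = 2.682 m and h_c = 2.682 × 0.744312 = 1.99624 m.
A = ½ × 3.1 × 2.7 = 4.185 m².
Resultant F = γ·h_c·A = 10.05525 × 1.99624 × 4.185 = 84.0042 kN.

F ≈ 84.00 kN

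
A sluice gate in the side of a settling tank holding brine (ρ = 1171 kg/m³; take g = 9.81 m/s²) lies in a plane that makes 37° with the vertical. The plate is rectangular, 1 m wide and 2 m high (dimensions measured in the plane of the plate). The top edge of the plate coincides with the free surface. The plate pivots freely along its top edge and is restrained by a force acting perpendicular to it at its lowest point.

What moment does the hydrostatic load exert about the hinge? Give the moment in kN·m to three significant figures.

M ≈ 24.5 kN·m

γ = ρg = 1171 × 9.81 / 1000 = 11.48751 kN/m³.
The plate makes 37° with the vertical, i.e. θ = 90° − 37° = 53° to the horizontal. Measuring y along the incline from the free-surface line, vertical depth h = y·sinθ with sinθ = 0.798636.
The centroid lies 2/2 = 1 m below the top edge, so y_c = 1 m and h_c = 1 × 0.798636 = 0.798636 m.
A = 1 × 2 = 2 m².
Resultant F = γ·h_c·A = 11.48751 × 0.798636 × 2 = 18.3487 kN.
I_c = b·h³/12 = 1 × 2³/12 = 0.666667 m⁴.
Centre of pressure: y_p = y_c + I_c/(y_c·A) = 1 + 0.666667/(1 × 2) = 1 + 0.333334 = 1.33333 m along the plane.
The resultant acts 1 + 0.333334 = 1.33333 m (along the plate) below the hinge at the top edge, so the moment about the hinge is M = F × 1.33333 = 18.3487 × 1.33333 = 24.4649 kN·m.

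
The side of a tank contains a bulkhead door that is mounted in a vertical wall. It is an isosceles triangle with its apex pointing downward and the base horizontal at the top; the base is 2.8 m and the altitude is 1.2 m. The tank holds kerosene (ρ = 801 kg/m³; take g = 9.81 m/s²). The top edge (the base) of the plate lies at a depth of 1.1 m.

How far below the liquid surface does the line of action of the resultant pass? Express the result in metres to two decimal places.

γ = ρg = 801 × 9.81 / 1000 = 7.85781 kN/m³.
With the apex down, the centroid sits h/3 = 1.2/3 = 0.4 m below the base (the top edge), so the centroid depth is h_c = 1.1 + 0.4 = 1.5 m.
A = ½ × 2.8 × 1.2 = 1.68 m².
Resultant F = γ·h_c·A = 7.85781 × 1.5 × 1.68 = 19.8017 kN.
I_c = b·h³/36 = 2.8 × 1.2³/36 = 0.1344 m⁴.
Centre of pressure: y_p = y_c + I_c/(y_c·A) = 1.5 + 0.1344/(1.5 × 1.68) = 1.5 + 0.0533333 = 1.55333 m along the plane.

h_p = 1.55 m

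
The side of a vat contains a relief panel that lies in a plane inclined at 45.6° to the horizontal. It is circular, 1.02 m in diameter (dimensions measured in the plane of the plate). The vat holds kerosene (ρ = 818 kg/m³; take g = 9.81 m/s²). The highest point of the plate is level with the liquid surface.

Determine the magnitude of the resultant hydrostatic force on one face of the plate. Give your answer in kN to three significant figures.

F ≈ 2.39 kN

γ = ρg = 818 × 9.81 / 1000 = 8.02458 kN/m³.
Let θ = 45.6° be the plate's angle to the horizontal; measure y along the incline from where the plane meets the free surface. Vertical depth h = y·sinθ with sinθ = 0.714473.
The centroid is at the centre, 0.51 m below the top of the plate, so y_c = 0.51 m and h_c = 0.51 × 0.714473 = 0.364381 m.
A = π(0.51)² = 0.817128 m².
Resultant F = γ·h_c·A = 8.02458 × 0.364381 × 0.817128 = 2.38929 kN.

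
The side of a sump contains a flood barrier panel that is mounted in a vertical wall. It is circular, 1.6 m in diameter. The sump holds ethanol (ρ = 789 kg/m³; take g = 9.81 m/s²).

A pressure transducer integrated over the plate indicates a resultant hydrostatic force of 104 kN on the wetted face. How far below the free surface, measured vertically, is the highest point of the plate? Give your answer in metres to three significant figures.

γ = ρg = 789 × 9.81 / 1000 = 7.74009 kN/m³.
A = π(0.8)² = 2.01062 m².
From F = γ·h_c·A, the centroid depth is h_c = 104/(7.74009 × 2.01062) = 6.68278 m.
The centroid is at the centre, 0.8 m below the top of the plate, so the highest point sits at h_top = 6.68278 − 0.8 = 5.88278 m below the surface.

d_top ≈ 5.88 m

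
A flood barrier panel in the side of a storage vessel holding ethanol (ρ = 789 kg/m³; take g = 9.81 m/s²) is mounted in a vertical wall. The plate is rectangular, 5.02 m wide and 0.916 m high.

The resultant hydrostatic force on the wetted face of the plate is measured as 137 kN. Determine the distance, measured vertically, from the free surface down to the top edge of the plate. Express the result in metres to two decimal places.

d_top ≈ 3.39 m

γ = ρg = 789 × 9.81 / 1000 = 7.74009 kN/m³.
A = 5.02 × 0.916 = 4.59832 m².
From F = γ·h_c·A, the centroid depth is h_c = 137/(7.74009 × 4.59832) = 3.84924 m.
The centroid lies 0.916/2 = 0.458 m below the top edge, so the top edge sits at h_top = 3.84924 − 0.458 = 3.39124 m below the surface.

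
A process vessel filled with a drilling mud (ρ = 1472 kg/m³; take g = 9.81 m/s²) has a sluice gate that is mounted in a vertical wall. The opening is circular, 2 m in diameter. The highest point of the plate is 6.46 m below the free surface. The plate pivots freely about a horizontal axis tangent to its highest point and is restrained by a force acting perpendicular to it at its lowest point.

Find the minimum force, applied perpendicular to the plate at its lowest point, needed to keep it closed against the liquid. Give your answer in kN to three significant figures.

P ≈ 175 kN

γ = ρg = 1472 × 9.81 / 1000 = 14.44032 kN/m³.
The centroid is at the centre, 1 m below the top of the plate, so the centroid depth is h_c = 6.46 + 1 = 7.46 m.
A = π(1)² = 3.14159 m².
Resultant F = γ·h_c·A = 14.44032 × 7.46 × 3.14159 = 338.427 kN.
I_c = πr⁴/4 = π × 1⁴/4 = 0.785398 m⁴.
Centre of pressure: y_p = y_c + I_c/(y_c·A) = 7.46 + 0.785398/(7.46 × 3.14159) = 7.46 + 0.0335121 = 7.49351 m along the plane.
The resultant acts 1 + 0.0335121 = 1.03351 m (along the plate) below the hinge at the top edge, so the moment about the hinge is M = F × 1.03351 = 338.427 × 1.03351 = 349.768 kN·m.
A normal force at the bottom, 2 m from the hinge, must supply this moment: P = 349.768/2 = 174.884 kN.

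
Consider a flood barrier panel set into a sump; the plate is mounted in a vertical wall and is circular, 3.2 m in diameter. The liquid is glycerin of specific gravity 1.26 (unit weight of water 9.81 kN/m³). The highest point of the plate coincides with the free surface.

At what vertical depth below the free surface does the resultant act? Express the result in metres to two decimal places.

h_p = 2.00 m

γ = 1.26 × 9.81 = 12.3606 kN/m³.
The centroid is at the centre, 1.6 m below the top of the plate, so the centroid depth is h_c = 1.6 m.
A = π(1.6)² = 8.04248 m².
Resultant F = γ·h_c·A = 12.3606 × 1.6 × 8.04248 = 159.056 kN.
I_c = πr⁴/4 = π × 1.6⁴/4 = 5.14719 m⁴.
Centre of pressure: y_p = y_c + I_c/(y_c·A) = 1.6 + 5.14719/(1.6 × 8.04248) = 1.6 + 0.4 = 2 m along the plane.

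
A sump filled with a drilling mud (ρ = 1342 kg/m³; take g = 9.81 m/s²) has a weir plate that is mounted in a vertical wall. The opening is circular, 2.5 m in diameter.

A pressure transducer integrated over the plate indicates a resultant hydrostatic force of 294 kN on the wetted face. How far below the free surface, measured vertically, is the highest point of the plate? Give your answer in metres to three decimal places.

γ = ρg = 1342 × 9.81 / 1000 = 13.16502 kN/m³.
A = π(1.25)² = 4.90874 m².
From F = γ·h_c·A, the centroid depth is h_c = 294/(13.16502 × 4.90874) = 4.54942 m.
The centroid is at the centre, 1.25 m below the top of the plate, so the highest point sits at h_top = 4.54942 − 1.25 = 3.29942 m below the surface.

d_top ≈ 3.299 m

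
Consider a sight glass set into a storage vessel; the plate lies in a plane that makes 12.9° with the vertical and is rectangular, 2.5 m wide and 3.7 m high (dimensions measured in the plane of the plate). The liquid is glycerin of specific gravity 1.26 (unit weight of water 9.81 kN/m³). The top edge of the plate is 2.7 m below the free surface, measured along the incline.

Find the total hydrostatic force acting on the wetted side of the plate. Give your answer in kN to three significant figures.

γ = 1.26 × 9.81 = 12.3606 kN/m³.
The plate makes 12.9° with the vertical, i.e. θ = 90° − 12.9° = 77.1° to the horizontal. Measuring y along the incline from the free-surface line, vertical depth h = y·sinθ with sinθ = 0.974761.
The centroid lies 3.7/2 = 1.85 m below the top edge, so y_c = 2.7 + 1.85 = 4.55 m and h_c = 4.55 × 0.974761 = 4.43516 m.
A = 2.5 × 3.7 = 9.25 m².
Resultant F = γ·h_c·A = 12.3606 × 4.43516 × 9.25 = 507.096 kN.

F ≈ 507 kN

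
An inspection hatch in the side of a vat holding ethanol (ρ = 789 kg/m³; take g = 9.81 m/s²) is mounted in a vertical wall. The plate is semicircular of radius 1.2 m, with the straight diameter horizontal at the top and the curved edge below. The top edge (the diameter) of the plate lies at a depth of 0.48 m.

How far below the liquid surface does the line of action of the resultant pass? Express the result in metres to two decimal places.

h_p = 1.09 m

γ = ρg = 789 × 9.81 / 1000 = 7.74009 kN/m³.
The centroid of a semicircle lies 4r/(3π) = 0.509296 m from the diameter, here below the top edge, so the centroid depth is h_c = 0.48 + 0.509296 = 0.989296 m.
A = πr²/2 = π × 1.2²/2 = 2.26195 m².
Resultant F = γ·h_c·A = 7.74009 × 0.989296 × 2.26195 = 17.3203 kN.
I_c = (π/8 − 8/(9π))·r⁴ = 0.109757 × 1.2⁴ = 0.227592 m⁴.
Centre of pressure: y_p = y_c + I_c/(y_c·A) = 0.989296 + 0.227592/(0.989296 × 2.26195) = 0.989296 + 0.101706 = 1.091 m along the plane.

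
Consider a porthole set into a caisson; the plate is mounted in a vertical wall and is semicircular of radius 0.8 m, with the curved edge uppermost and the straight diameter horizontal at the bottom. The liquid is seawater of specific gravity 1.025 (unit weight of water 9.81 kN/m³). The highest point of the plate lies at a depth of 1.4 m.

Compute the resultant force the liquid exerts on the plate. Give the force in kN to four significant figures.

γ = 1.025 × 9.81 = 10.05525 kN/m³.
The centroid lies 4r/(3π) = 0.339531 m above the diameter, so r − 4r/(3π) = 0.8 − 0.339531 = 0.460469 m below the topmost point, so the centroid depth is h_c = 1.4 + 0.460469 = 1.86047 m.
A = πr²/2 = π × 0.8²/2 = 1.00531 m².
Resultant F = γ·h_c·A = 10.05525 × 1.86047 × 1.00531 = 18.8068 kN.

F ≈ 18.81 kN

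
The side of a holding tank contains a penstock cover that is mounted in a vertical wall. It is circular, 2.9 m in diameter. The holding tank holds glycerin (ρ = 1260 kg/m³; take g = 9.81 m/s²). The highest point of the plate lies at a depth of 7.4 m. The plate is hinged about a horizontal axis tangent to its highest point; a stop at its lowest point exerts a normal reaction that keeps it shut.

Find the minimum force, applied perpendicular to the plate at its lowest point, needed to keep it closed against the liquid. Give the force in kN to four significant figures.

γ = ρg = 1260 × 9.81 / 1000 = 12.3606 kN/m³.
The centroid is at the centre, 1.45 m below the top of the plate, so the centroid depth is h_c = 7.4 + 1.45 = 8.85 m.
A = π(1.45)² = 6.6052 m².
Resultant F = γ·h_c·A = 12.3606 × 8.85 × 6.6052 = 722.551 kN.
I_c = πr⁴/4 = π × 1.45⁴/4 = 3.47186 m⁴.
Centre of pressure: y_p = y_c + I_c/(y_c·A) = 8.85 + 3.47186/(8.85 × 6.6052) = 8.85 + 0.0593927 = 8.90939 m along the plane.
The resultant acts 1.45 + 0.0593927 = 1.50939 m (along the plate) below the hinge at the top edge, so the moment about the hinge is M = F × 1.50939 = 722.551 × 1.50939 = 1090.61 kN·m.
A normal force at the bottom, 2.9 m from the hinge, must supply this moment: P = 1090.61/2.9 = 376.072 kN.

P ≈ 376.1 kN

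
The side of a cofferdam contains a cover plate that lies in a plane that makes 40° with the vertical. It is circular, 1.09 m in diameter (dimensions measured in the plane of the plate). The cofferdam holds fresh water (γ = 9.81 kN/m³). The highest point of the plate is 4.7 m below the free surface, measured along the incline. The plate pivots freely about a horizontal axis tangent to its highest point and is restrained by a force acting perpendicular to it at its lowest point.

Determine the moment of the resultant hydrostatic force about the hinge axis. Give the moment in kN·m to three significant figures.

γ = 9.81 kN/m³.
The plate makes 40° with the vertical, i.e. θ = 90° − 40° = 50° to the horizontal. Measuring y along the incline from the free-surface line, vertical depth h = y·sinθ with sinθ = 0.766044.
The centroid is at the centre, 0.545 m below the top of the plate, so y_c = 4.7 + 0.545 = 5.245 m and h_c = 5.245 × 0.766044 = 4.0179 m.
A = π(0.545)² = 0.933132 m².
Resultant F = γ·h_c·A = 9.81 × 4.0179 × 0.933132 = 36.78 kN.
I_c = πr⁴/4 = π × 0.545⁴/4 = 0.0692909 m⁴.
Centre of pressure: y_p = y_c + I_c/(y_c·A) = 5.245 + 0.0692909/(5.245 × 0.933132) = 5.245 + 0.0141575 = 5.25916 m along the plane.
The resultant acts 0.545 + 0.0141575 = 0.559158 m (along the plate) below the hinge at the top edge, so the moment about the hinge is M = F × 0.559158 = 36.78 × 0.559158 = 20.5658 kN·m.

M ≈ 20.6 kN·m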